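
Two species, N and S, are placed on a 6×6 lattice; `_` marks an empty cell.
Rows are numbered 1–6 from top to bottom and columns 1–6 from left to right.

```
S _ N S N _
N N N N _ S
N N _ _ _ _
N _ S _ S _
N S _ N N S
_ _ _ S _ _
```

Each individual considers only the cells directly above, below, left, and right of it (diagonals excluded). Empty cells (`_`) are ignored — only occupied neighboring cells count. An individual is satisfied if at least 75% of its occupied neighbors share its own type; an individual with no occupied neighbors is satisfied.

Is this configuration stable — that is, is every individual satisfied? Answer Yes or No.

(1,1)S 0/1 unhappy
(1,3)N 1/2 unhappy
(1,4)S 0/3 unhappy
(1,5)N 0/1 unhappy
(2,1)N 2/3 unhappy
(2,2)N 3/3 ok
(2,3)N 3/3 ok
(2,4)N 1/2 unhappy
(2,6)S 0/0 ok
(3,1)N 3/3 ok
(3,2)N 2/2 ok
(4,1)N 2/2 ok
(4,3)S 0/0 ok
(4,5)S 0/1 unhappy
(5,1)N 1/2 unhappy
(5,2)S 0/1 unhappy
(5,4)N 1/2 unhappy
(5,5)N 1/3 unhappy
(5,6)S 0/1 unhappy
(6,4)S 0/1 unhappy
For instance (1,1) has only 0/1 same-type neighbors, below 3/4.

No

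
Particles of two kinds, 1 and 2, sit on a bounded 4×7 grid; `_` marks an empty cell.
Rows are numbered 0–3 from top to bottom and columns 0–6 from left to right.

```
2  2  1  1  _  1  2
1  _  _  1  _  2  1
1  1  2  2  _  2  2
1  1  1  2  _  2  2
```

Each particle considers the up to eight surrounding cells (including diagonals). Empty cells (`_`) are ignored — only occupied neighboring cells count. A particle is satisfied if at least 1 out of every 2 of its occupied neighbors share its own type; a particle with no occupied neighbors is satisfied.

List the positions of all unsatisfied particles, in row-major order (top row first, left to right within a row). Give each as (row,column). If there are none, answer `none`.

(0,1), (0,5), (0,6), (1,6), (2,2), (3,2)

(0,0)2 1/2 ok
(0,1)2 1/3 unhappy
(0,2)1 2/3 ok
(0,3)1 2/2 ok
(0,5)1 1/3 unhappy
(0,6)2 1/3 unhappy
(1,0)1 2/4 ok
(1,3)1 2/4 ok
(1,5)2 3/5 ok
(1,6)1 1/5 unhappy
(2,0)1 4/4 ok
(2,1)1 5/6 ok
(2,2)2 2/6 unhappy
(2,3)2 2/4 ok
(2,5)2 4/5 ok
(2,6)2 4/5 ok
(3,0)1 3/3 ok
(3,1)1 4/5 ok
(3,2)1 2/5 unhappy
(3,3)2 2/3 ok
(3,5)2 3/3 ok
(3,6)2 3/3 ok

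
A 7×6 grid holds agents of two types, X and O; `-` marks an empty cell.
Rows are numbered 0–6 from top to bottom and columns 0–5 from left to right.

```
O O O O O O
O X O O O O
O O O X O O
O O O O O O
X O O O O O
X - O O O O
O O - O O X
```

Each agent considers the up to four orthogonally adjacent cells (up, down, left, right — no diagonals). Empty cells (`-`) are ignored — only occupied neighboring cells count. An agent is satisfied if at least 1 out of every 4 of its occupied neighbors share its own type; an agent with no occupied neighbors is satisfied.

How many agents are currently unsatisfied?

Row 0: (0,0)O 2/2 satisfied · (0,1)O 2/3 satisfied · (0,2)O 3/3 satisfied · (0,3)O 3/3 satisfied · (0,4)O 3/3 satisfied · (0,5)O 2/2 satisfied
Row 1: (1,0)O 2/3 satisfied · (1,1)X 0/4 not · (1,2)O 3/4 satisfied · (1,3)O 3/4 satisfied · (1,4)O 4/4 satisfied · (1,5)O 3/3 satisfied
Row 2: (2,0)O 3/3 satisfied · (2,1)O 3/4 satisfied · (2,2)O 3/4 satisfied · (2,3)X 0/4 not · (2,4)O 3/4 satisfied · (2,5)O 3/3 satisfied
Row 3: (3,0)O 2/3 satisfied · (3,1)O 4/4 satisfied · (3,2)O 4/4 satisfied · (3,3)O 3/4 satisfied · (3,4)O 4/4 satisfied · (3,5)O 3/3 satisfied
Row 4: (4,0)X 1/3 satisfied · (4,1)O 2/3 satisfied · (4,2)O 4/4 satisfied · (4,3)O 4/4 satisfied · (4,4)O 4/4 satisfied · (4,5)O 3/3 satisfied
Row 5: (5,0)X 1/2 satisfied · (5,2)O 2/2 satisfied · (5,3)O 4/4 satisfied · (5,4)O 4/4 satisfied · (5,5)O 2/3 satisfied
Row 6: (6,0)O 1/2 satisfied · (6,1)O 1/1 satisfied · (6,3)O 2/2 satisfied · (6,4)O 2/3 satisfied · (6,5)X 0/2 not
Unsatisfied: (1,1), (2,3), (6,5) — 3 in total.

3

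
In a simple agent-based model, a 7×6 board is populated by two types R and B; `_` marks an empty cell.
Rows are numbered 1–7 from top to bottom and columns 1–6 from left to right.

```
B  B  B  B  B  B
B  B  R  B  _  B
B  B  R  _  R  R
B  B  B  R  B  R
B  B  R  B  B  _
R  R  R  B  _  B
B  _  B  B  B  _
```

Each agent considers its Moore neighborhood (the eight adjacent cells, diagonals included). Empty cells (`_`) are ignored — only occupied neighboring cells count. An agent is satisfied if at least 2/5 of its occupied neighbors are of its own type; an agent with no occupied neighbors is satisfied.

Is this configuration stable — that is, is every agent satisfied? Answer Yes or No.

No

(1,1)B 3/3 ✓
(1,2)B 4/5 ✓
(1,3)B 4/5 ✓
(1,4)B 3/4 ✓
(1,5)B 4/4 ✓
(1,6)B 2/2 ✓
(2,1)B 5/5 ✓
(2,2)B 6/8 ✓
(2,3)R 1/7 ✗
(2,4)B 3/6 ✓
(2,6)B 2/4 ✓
(3,1)B 5/5 ✓
(3,2)B 6/8 ✓
(3,3)R 2/7 ✗
(3,5)R 3/6 ✓
(3,6)R 2/4 ✓
(4,1)B 5/5 ✓
(4,2)B 6/8 ✓
(4,3)B 4/7 ✓
(4,4)R 3/7 ✓
(4,5)B 2/6 ✗
(4,6)R 2/4 ✓
(5,1)B 3/5 ✓
(5,2)B 4/8 ✓
(5,3)R 3/8 ✗
(5,4)B 4/7 ✓
(5,5)B 4/6 ✓
(6,1)R 1/4 ✗
(6,2)R 3/7 ✓
(6,3)R 2/7 ✗
(6,4)B 5/7 ✓
(6,6)B 2/2 ✓
(7,1)B 0/2 ✗
(7,3)B 2/4 ✓
(7,4)B 3/4 ✓
(7,5)B 3/3 ✓
For instance (2,3) has only 1/7 same-type neighbors, below 2/5.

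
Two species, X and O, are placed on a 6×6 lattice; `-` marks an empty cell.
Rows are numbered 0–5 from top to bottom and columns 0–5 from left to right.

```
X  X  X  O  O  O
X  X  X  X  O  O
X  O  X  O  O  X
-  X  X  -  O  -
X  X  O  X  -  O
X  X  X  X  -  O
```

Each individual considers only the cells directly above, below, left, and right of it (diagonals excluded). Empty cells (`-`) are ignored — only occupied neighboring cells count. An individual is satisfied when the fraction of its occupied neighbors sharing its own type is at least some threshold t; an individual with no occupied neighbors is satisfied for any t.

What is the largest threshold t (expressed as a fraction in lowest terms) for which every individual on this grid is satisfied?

(0,0)X 2/2
(0,1)X 3/3
(0,2)X 2/3
(0,3)O 1/3
(0,4)O 3/3
(0,5)O 2/2
(1,0)X 3/3
(1,1)X 3/4
(1,2)X 4/4
(1,3)X 1/4
(1,4)O 3/4
(1,5)O 2/3
(2,0)X 1/2
(2,1)O 0/4
(2,2)X 2/4
(2,3)O 1/3
(2,4)O 3/4
(2,5)X 0/2
(3,1)X 2/3
(3,2)X 2/3
(3,4)O 1/1
(4,0)X 2/2
(4,1)X 3/4
(4,2)O 0/4
(4,3)X 1/2
(4,5)O 1/1
(5,0)X 2/2
(5,1)X 3/3
(5,2)X 2/3
(5,3)X 2/2
(5,5)O 1/1
The smallest same-type fraction is 0/4 at (2,1), which reduces to 0/1. Any threshold above that leaves this individual unsatisfied.

0/1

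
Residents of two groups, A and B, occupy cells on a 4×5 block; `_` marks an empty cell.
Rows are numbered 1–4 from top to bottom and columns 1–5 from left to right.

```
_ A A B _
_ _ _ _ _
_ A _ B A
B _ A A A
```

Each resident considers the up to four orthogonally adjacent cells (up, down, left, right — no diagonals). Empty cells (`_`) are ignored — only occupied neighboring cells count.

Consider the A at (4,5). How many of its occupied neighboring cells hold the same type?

Occupied neighbors of (4,5): (3,5)=A, (4,4)=A.
Same type (A): 2 of 2.

2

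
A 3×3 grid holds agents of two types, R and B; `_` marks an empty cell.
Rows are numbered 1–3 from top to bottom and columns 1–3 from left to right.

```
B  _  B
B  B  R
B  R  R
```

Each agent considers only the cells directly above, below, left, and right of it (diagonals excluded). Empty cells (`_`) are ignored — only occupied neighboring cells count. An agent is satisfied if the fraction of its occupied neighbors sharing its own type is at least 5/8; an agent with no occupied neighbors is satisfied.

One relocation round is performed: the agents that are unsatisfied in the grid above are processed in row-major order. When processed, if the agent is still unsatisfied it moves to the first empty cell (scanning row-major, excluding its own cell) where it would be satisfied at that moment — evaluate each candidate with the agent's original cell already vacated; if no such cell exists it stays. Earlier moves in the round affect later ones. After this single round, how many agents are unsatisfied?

4

Initially unsatisfied (in order): (1,3), (2,2), (2,3), (3,1), (3,2).
  (1,3) → (1,2).
  (2,2): no empty cell satisfies it; stays.
  (2,3): no empty cell satisfies it; stays.
  (3,1): no empty cell satisfies it; stays.
  (3,2): no empty cell satisfies it; stays.
Resulting grid:
B B _
B B R
B R R
Unsatisfied now: (2,2), (2,3), (3,1), (3,2).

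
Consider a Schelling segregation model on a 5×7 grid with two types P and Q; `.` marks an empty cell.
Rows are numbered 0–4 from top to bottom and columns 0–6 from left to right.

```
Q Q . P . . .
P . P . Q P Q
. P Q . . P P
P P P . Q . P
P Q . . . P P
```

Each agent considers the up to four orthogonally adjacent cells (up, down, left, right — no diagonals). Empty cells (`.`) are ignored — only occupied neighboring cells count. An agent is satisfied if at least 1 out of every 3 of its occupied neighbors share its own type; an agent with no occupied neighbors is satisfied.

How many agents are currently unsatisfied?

6

Row 0: (0,0)Q 1/2 ✓ · (0,1)Q 1/1 ✓ · (0,3)P 0/0 ✓
Row 1: (1,0)P 0/1 ✗ · (1,2)P 0/1 ✗ · (1,4)Q 0/1 ✗ · (1,5)P 1/3 ✓ · (1,6)Q 0/2 ✗
Row 2: (2,1)P 1/2 ✓ · (2,2)Q 0/3 ✗ · (2,5)P 2/2 ✓ · (2,6)P 2/3 ✓
Row 3: (3,0)P 2/2 ✓ · (3,1)P 3/4 ✓ · (3,2)P 1/2 ✓ · (3,4)Q 0/0 ✓ · (3,6)P 2/2 ✓
Row 4: (4,0)P 1/2 ✓ · (4,1)Q 0/2 ✗ · (4,5)P 1/1 ✓ · (4,6)P 2/2 ✓
Unsatisfied: (1,0), (1,2), (1,4), (1,6), (2,2), (4,1) — 6 in total.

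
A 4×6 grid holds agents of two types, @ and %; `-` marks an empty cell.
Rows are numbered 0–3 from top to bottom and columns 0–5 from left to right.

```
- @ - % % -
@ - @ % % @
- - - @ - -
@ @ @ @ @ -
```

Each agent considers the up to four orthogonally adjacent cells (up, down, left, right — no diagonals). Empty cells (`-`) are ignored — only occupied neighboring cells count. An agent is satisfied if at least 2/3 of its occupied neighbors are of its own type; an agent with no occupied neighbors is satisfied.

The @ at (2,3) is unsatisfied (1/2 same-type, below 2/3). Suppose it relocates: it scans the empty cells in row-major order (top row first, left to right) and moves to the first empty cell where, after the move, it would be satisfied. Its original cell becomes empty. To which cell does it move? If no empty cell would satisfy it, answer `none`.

(0,0)

Vacating (2,3). Empty cells in order:
  (0,0): 2/2 same-type → satisfied — stop here.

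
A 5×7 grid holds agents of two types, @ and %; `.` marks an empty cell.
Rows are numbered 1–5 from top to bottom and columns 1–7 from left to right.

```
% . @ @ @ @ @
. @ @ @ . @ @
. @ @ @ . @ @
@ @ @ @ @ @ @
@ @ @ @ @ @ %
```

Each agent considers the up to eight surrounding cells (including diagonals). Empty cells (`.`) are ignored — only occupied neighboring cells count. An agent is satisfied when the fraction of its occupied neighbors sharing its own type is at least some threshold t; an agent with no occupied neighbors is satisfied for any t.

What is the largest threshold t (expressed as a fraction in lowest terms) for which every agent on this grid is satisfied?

0/1

(1,1)% 0/1
(1,3)@ 4/4
(1,4)@ 4/4
(1,5)@ 4/4
(1,6)@ 4/4
(1,7)@ 3/3
(2,2)@ 4/5
(2,3)@ 7/7
(2,4)@ 6/6
(2,6)@ 6/6
(2,7)@ 5/5
(3,2)@ 6/6
(3,3)@ 8/8
(3,4)@ 6/6
(3,6)@ 6/6
(3,7)@ 5/5
(4,1)@ 4/4
(4,2)@ 7/7
(4,3)@ 8/8
(4,4)@ 7/7
(4,5)@ 7/7
(4,6)@ 6/7
(4,7)@ 4/5
(5,1)@ 3/3
(5,2)@ 5/5
(5,3)@ 5/5
(5,4)@ 5/5
(5,5)@ 5/5
(5,6)@ 4/5
(5,7)% 0/3
The smallest same-type fraction is 0/1 at (1,1), which reduces to 0/1. Any threshold above that leaves this agent unsatisfied.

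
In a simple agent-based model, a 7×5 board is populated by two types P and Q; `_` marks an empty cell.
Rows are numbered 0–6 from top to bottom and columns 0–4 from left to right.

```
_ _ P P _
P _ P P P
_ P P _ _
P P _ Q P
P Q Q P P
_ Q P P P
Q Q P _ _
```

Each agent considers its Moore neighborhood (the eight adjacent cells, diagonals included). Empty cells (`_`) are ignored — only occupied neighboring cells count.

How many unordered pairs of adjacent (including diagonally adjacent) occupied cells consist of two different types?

Scan each occupied cell's neighbors to the right and below (and the two forward diagonals) so each pair is counted once.
Row 0: P(0,2)–P(0,3)= P(0,2)–P(1,2)= P(0,2)–P(1,3)= P(0,3)–P(1,3)= P(0,3)–P(1,4)= P(0,3)–P(1,2)=  → 0/6 unlike.
Row 1: P(1,0)–P(2,1)= P(1,2)–P(1,3)= P(1,2)–P(2,2)= P(1,2)–P(2,1)= P(1,3)–P(1,4)= P(1,3)–P(2,2)=  → 0/6 unlike.
Row 2: P(2,1)–P(2,2)= P(2,1)–P(3,1)= P(2,1)–P(3,0)= P(2,2)–Q(3,3)≠ P(2,2)–P(3,1)=  → 1/5 unlike.
Row 3: P(3,0)–P(3,1)= P(3,0)–P(4,0)= P(3,0)–Q(4,1)≠ P(3,1)–Q(4,1)≠ P(3,1)–Q(4,2)≠ P(3,1)–P(4,0)= Q(3,3)–P(3,4)≠ Q(3,3)–P(4,3)≠ Q(3,3)–P(4,4)≠ Q(3,3)–Q(4,2)= P(3,4)–P(4,4)= P(3,4)–P(4,3)=  → 6/12 unlike.
Row 4: P(4,0)–Q(4,1)≠ P(4,0)–Q(5,1)≠ Q(4,1)–Q(4,2)= Q(4,1)–Q(5,1)= Q(4,1)–P(5,2)≠ Q(4,2)–P(4,3)≠ Q(4,2)–P(5,2)≠ Q(4,2)–P(5,3)≠ Q(4,2)–Q(5,1)= P(4,3)–P(4,4)= P(4,3)–P(5,3)= P(4,3)–P(5,4)= P(4,3)–P(5,2)= P(4,4)–P(5,4)= P(4,4)–P(5,3)=  → 6/15 unlike.
Row 5: Q(5,1)–P(5,2)≠ Q(5,1)–Q(6,1)= Q(5,1)–P(6,2)≠ Q(5,1)–Q(6,0)= P(5,2)–P(5,3)= P(5,2)–P(6,2)= P(5,2)–Q(6,1)≠ P(5,3)–P(5,4)= P(5,3)–P(6,2)=  → 3/9 unlike.
Row 6: Q(6,0)–Q(6,1)= Q(6,1)–P(6,2)≠  → 1/2 unlike.
Total adjacent occupied pairs: 55; unlike-type pairs: 17.

17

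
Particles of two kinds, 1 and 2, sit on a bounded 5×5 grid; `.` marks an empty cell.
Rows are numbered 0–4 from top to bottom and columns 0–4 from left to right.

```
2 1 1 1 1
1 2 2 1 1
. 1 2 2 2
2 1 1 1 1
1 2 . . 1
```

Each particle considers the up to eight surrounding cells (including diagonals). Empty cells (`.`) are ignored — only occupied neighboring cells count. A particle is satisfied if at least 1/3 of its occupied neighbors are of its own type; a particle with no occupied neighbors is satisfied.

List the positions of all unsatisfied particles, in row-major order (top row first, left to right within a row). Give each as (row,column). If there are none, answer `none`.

(0,0)2 1/3 satisfied
(0,1)1 2/5 satisfied
(0,2)1 3/5 satisfied
(0,3)1 4/5 satisfied
(0,4)1 3/3 satisfied
(1,0)1 2/4 satisfied
(1,1)2 3/7 satisfied
(1,2)2 3/8 satisfied
(1,3)1 4/8 satisfied
(1,4)1 3/5 satisfied
(2,1)1 3/7 satisfied
(2,2)2 3/8 satisfied
(2,3)2 3/8 satisfied
(2,4)2 1/5 not
(3,0)2 1/4 not
(3,1)1 3/6 satisfied
(3,2)1 3/6 satisfied
(3,3)1 3/6 satisfied
(3,4)1 2/4 satisfied
(4,0)1 1/3 satisfied
(4,1)2 1/4 not
(4,4)1 2/2 satisfied

(2,4), (3,0), (4,1)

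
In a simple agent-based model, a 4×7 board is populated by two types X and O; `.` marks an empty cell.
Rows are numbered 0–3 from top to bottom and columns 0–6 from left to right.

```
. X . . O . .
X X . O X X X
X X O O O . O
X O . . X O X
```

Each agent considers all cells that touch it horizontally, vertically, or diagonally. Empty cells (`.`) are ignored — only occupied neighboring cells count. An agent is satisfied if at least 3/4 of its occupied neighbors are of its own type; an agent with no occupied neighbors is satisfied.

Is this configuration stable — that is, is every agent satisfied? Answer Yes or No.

No

Row 0: (0,1)X 2/2 ok · (0,4)O 1/3 unhappy
Row 1: (1,0)X 4/4 ok · (1,1)X 4/5 ok · (1,3)O 4/5 ok · (1,4)X 1/5 unhappy · (1,5)X 2/5 unhappy · (1,6)X 1/2 unhappy
Row 2: (2,0)X 4/5 ok · (2,1)X 4/6 unhappy · (2,2)O 3/5 unhappy · (2,3)O 3/5 unhappy · (2,4)O 3/6 unhappy · (2,6)O 1/4 unhappy
Row 3: (3,0)X 2/3 unhappy · (3,1)O 1/4 unhappy · (3,4)X 0/3 unhappy · (3,5)O 2/4 unhappy · (3,6)X 0/2 unhappy
For instance (0,4) has only 1/3 same-type neighbors, below 3/4.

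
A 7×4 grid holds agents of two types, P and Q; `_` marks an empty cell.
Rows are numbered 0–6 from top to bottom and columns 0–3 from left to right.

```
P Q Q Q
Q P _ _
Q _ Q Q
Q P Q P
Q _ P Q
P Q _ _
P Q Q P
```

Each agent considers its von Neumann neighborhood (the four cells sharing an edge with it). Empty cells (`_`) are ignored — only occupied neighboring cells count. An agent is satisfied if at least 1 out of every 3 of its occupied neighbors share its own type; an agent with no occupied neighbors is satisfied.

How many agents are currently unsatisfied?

Row 0: (0,0)P 0/2 not · (0,1)Q 1/3 satisfied · (0,2)Q 2/2 satisfied · (0,3)Q 1/1 satisfied
Row 1: (1,0)Q 1/3 satisfied · (1,1)P 0/2 not
Row 2: (2,0)Q 2/2 satisfied · (2,2)Q 2/2 satisfied · (2,3)Q 1/2 satisfied
Row 3: (3,0)Q 2/3 satisfied · (3,1)P 0/2 not · (3,2)Q 1/4 not · (3,3)P 0/3 not
Row 4: (4,0)Q 1/2 satisfied · (4,2)P 0/2 not · (4,3)Q 0/2 not
Row 5: (5,0)P 1/3 satisfied · (5,1)Q 1/2 satisfied
Row 6: (6,0)P 1/2 satisfied · (6,1)Q 2/3 satisfied · (6,2)Q 1/2 satisfied · (6,3)P 0/1 not
Unsatisfied: (0,0), (1,1), (3,1), (3,2), (3,3), (4,2), (4,3), (6,3) — 8 in total.

8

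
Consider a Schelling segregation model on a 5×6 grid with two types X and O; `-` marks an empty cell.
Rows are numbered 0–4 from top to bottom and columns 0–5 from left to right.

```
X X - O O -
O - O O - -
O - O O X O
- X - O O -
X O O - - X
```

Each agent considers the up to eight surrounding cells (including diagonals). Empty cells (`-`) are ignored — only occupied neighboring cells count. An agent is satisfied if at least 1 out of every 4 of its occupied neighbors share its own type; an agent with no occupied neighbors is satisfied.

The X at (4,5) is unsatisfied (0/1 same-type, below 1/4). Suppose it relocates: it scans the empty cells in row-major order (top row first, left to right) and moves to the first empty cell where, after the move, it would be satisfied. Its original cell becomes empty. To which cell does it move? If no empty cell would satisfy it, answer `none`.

(0,2)

Vacating (4,5). Empty cells in order:
  (0,2): 1/4 same-type → satisfied — stop here.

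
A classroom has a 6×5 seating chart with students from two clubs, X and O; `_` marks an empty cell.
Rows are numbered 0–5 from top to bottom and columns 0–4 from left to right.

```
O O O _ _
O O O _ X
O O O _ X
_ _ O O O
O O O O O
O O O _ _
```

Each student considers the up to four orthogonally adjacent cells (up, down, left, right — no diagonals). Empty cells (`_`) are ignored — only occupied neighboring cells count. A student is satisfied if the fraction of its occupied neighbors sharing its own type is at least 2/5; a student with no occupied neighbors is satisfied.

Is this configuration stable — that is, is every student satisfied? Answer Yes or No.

(0,0)O 2/2 ok
(0,1)O 3/3 ok
(0,2)O 2/2 ok
(1,0)O 3/3 ok
(1,1)O 4/4 ok
(1,2)O 3/3 ok
(1,4)X 1/1 ok
(2,0)O 2/2 ok
(2,1)O 3/3 ok
(2,2)O 3/3 ok
(2,4)X 1/2 ok
(3,2)O 3/3 ok
(3,3)O 3/3 ok
(3,4)O 2/3 ok
(4,0)O 2/2 ok
(4,1)O 3/3 ok
(4,2)O 4/4 ok
(4,3)O 3/3 ok
(4,4)O 2/2 ok
(5,0)O 2/2 ok
(5,1)O 3/3 ok
(5,2)O 2/2 ok
All meet the threshold, so the configuration is stable.

Yes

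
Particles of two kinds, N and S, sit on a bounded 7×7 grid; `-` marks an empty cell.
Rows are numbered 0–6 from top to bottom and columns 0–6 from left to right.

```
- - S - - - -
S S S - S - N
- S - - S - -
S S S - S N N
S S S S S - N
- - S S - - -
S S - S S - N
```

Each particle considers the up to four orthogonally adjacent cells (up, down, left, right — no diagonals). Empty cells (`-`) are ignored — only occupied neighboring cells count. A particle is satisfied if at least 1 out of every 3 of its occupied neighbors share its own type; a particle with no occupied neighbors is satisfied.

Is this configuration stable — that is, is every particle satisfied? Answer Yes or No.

Yes

Row 0: (0,2)S 1/1 satisfied
Row 1: (1,0)S 1/1 satisfied · (1,1)S 3/3 satisfied · (1,2)S 2/2 satisfied · (1,4)S 1/1 satisfied · (1,6)N 0/0 satisfied
Row 2: (2,1)S 2/2 satisfied · (2,4)S 2/2 satisfied
Row 3: (3,0)S 2/2 satisfied · (3,1)S 4/4 satisfied · (3,2)S 2/2 satisfied · (3,4)S 2/3 satisfied · (3,5)N 1/2 satisfied · (3,6)N 2/2 satisfied
Row 4: (4,0)S 2/2 satisfied · (4,1)S 3/3 satisfied · (4,2)S 4/4 satisfied · (4,3)S 3/3 satisfied · (4,4)S 2/2 satisfied · (4,6)N 1/1 satisfied
Row 5: (5,2)S 2/2 satisfied · (5,3)S 3/3 satisfied
Row 6: (6,0)S 1/1 satisfied · (6,1)S 1/1 satisfied · (6,3)S 2/2 satisfied · (6,4)S 1/1 satisfied · (6,6)N 0/0 satisfied
All meet the threshold, so the configuration is stable.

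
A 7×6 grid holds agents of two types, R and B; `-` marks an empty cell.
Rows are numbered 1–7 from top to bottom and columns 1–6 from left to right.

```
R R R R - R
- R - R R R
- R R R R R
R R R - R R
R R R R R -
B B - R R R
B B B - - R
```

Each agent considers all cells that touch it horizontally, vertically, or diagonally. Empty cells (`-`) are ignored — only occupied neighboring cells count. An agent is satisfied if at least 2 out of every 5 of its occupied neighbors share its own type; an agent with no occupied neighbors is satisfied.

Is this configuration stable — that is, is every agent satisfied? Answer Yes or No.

(1,1)R 2/2 ok
(1,2)R 3/3 ok
(1,3)R 4/4 ok
(1,4)R 3/3 ok
(1,6)R 2/2 ok
(2,2)R 5/5 ok
(2,4)R 6/6 ok
(2,5)R 7/7 ok
(2,6)R 4/4 ok
(3,2)R 5/5 ok
(3,3)R 6/6 ok
(3,4)R 6/6 ok
(3,5)R 7/7 ok
(3,6)R 5/5 ok
(4,1)R 4/4 ok
(4,2)R 7/7 ok
(4,3)R 7/7 ok
(4,5)R 6/6 ok
(4,6)R 4/4 ok
(5,1)R 3/5 ok
(5,2)R 5/7 ok
(5,3)R 5/6 ok
(5,4)R 6/6 ok
(5,5)R 6/6 ok
(6,1)B 3/5 ok
(6,2)B 4/7 ok
(6,4)R 4/5 ok
(6,5)R 5/5 ok
(6,6)R 3/3 ok
(7,1)B 3/3 ok
(7,2)B 4/4 ok
(7,3)B 2/3 ok
(7,6)R 2/2 ok
All meet the threshold, so the configuration is stable.

Yes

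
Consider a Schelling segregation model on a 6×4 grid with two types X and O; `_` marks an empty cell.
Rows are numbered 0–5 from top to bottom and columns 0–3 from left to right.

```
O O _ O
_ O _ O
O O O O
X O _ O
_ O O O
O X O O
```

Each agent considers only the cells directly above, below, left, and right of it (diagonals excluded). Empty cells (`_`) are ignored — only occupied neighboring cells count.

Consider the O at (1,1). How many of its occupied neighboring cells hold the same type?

Occupied neighbors of (1,1): (0,1)=O, (2,1)=O.
Same type (O): 2 of 2.

2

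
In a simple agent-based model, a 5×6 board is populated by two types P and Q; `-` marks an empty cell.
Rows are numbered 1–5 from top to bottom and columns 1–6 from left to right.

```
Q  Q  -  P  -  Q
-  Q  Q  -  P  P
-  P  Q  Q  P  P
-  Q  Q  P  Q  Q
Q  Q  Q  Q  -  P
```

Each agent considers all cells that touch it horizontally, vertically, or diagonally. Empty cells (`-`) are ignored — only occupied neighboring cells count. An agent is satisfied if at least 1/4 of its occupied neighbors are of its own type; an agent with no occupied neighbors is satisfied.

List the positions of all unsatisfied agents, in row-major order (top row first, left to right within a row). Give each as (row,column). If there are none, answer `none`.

Row 1: (1,1)Q 2/2 ok · (1,2)Q 3/3 ok · (1,4)P 1/2 ok · (1,6)Q 0/2 unhappy
Row 2: (2,2)Q 4/5 ok · (2,3)Q 4/6 ok · (2,5)P 4/6 ok · (2,6)P 3/4 ok
Row 3: (3,2)P 0/5 unhappy · (3,3)Q 5/7 ok · (3,4)Q 4/7 ok · (3,5)P 4/7 ok · (3,6)P 3/5 ok
Row 4: (4,2)Q 5/6 ok · (4,3)Q 6/8 ok · (4,4)P 1/7 unhappy · (4,5)Q 3/7 ok · (4,6)Q 1/4 ok
Row 5: (5,1)Q 2/2 ok · (5,2)Q 4/4 ok · (5,3)Q 4/5 ok · (5,4)Q 3/4 ok · (5,6)P 0/2 unhappy

(1,6), (3,2), (4,4), (5,6)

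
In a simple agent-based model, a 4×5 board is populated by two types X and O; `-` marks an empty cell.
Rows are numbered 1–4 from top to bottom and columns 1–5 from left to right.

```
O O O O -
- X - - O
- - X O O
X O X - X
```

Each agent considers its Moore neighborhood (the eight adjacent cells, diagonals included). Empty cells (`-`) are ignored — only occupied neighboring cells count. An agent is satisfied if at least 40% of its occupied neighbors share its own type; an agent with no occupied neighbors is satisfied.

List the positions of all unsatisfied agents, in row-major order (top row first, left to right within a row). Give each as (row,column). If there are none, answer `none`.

(1,1)O 1/2 ok
(1,2)O 2/3 ok
(1,3)O 2/3 ok
(1,4)O 2/2 ok
(2,2)X 1/4 unhappy
(2,5)O 3/3 ok
(3,3)X 2/4 ok
(3,4)O 2/5 ok
(3,5)O 2/3 ok
(4,1)X 0/1 unhappy
(4,2)O 0/3 unhappy
(4,3)X 1/3 unhappy
(4,5)X 0/2 unhappy

(2,2), (4,1), (4,2), (4,3), (4,5)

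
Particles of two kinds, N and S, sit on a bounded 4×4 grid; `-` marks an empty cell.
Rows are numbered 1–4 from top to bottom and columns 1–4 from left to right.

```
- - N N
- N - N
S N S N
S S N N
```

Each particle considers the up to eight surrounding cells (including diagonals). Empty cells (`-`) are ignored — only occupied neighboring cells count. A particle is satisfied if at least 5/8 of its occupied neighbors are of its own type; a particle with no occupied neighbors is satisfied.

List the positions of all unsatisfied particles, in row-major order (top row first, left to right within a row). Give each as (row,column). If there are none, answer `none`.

(2,2), (3,1), (3,2), (3,3), (4,2), (4,3)

(1,3)N 3/3 ✓
(1,4)N 2/2 ✓
(2,2)N 2/4 ✗
(2,4)N 3/4 ✓
(3,1)S 2/4 ✗
(3,2)N 2/6 ✗
(3,3)S 1/7 ✗
(3,4)N 3/4 ✓
(4,1)S 2/3 ✓
(4,2)S 3/5 ✗
(4,3)N 3/5 ✗
(4,4)N 2/3 ✓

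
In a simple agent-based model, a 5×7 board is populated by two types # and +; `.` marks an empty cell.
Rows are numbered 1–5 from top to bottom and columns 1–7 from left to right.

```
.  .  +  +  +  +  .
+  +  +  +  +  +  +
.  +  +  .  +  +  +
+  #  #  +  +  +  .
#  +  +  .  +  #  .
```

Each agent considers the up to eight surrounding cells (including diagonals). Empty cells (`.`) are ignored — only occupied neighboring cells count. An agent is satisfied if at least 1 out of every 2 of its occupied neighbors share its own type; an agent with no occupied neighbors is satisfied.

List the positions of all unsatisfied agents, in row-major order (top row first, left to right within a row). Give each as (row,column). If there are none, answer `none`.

(1,3)+ 4/4 satisfied
(1,4)+ 5/5 satisfied
(1,5)+ 5/5 satisfied
(1,6)+ 4/4 satisfied
(2,1)+ 2/2 satisfied
(2,2)+ 5/5 satisfied
(2,3)+ 6/6 satisfied
(2,4)+ 7/7 satisfied
(2,5)+ 7/7 satisfied
(2,6)+ 7/7 satisfied
(2,7)+ 4/4 satisfied
(3,2)+ 5/7 satisfied
(3,3)+ 5/7 satisfied
(3,5)+ 7/7 satisfied
(3,6)+ 7/7 satisfied
(3,7)+ 4/4 satisfied
(4,1)+ 2/4 satisfied
(4,2)# 2/7 not
(4,3)# 1/6 not
(4,4)+ 5/6 satisfied
(4,5)+ 5/6 satisfied
(4,6)+ 5/6 satisfied
(5,1)# 1/3 not
(5,2)+ 2/5 not
(5,3)+ 2/4 satisfied
(5,5)+ 3/4 satisfied
(5,6)# 0/3 not

(4,2), (4,3), (5,1), (5,2), (5,6)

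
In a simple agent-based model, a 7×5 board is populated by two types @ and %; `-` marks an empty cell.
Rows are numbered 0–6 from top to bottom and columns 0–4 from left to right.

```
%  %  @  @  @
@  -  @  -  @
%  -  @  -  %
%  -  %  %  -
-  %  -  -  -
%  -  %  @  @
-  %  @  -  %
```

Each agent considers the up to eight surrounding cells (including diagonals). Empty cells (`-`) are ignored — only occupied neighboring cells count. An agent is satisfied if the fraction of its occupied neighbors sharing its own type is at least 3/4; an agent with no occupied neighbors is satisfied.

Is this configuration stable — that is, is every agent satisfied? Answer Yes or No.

No

(0,0)% 1/2 unhappy
(0,1)% 1/4 unhappy
(0,2)@ 2/3 unhappy
(0,3)@ 4/4 ok
(0,4)@ 2/2 ok
(1,0)@ 0/3 unhappy
(1,2)@ 3/4 ok
(1,4)@ 2/3 unhappy
(2,0)% 1/2 unhappy
(2,2)@ 1/3 unhappy
(2,4)% 1/2 unhappy
(3,0)% 2/2 ok
(3,2)% 2/3 unhappy
(3,3)% 2/3 unhappy
(4,1)% 4/4 ok
(5,0)% 2/2 ok
(5,2)% 2/4 unhappy
(5,3)@ 2/4 unhappy
(5,4)@ 1/2 unhappy
(6,1)% 2/3 unhappy
(6,2)@ 1/3 unhappy
(6,4)% 0/2 unhappy
For instance (0,0) has only 1/2 same-type neighbors, below 3/4.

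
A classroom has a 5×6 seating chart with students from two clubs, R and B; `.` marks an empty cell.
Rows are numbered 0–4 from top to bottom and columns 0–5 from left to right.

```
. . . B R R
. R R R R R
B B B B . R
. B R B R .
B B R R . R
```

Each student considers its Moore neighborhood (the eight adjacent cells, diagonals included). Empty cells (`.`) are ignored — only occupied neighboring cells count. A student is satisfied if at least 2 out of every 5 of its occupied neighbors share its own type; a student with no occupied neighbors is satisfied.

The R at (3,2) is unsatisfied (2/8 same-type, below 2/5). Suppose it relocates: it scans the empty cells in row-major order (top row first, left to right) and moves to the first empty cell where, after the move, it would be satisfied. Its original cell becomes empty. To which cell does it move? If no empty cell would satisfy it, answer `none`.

Vacating (3,2). Empty cells in order:
  (0,0): 1/1 same-type → satisfied — stop here.

(0,0)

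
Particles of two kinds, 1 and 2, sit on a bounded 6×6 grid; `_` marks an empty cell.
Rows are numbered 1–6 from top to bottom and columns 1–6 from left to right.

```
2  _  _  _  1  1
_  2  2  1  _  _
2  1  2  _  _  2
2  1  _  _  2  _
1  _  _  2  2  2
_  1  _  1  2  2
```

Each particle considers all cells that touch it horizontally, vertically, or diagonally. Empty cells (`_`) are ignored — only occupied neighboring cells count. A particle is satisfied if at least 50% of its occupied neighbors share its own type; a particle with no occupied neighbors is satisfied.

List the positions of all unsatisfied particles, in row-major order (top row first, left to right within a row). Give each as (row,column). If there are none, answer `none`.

(1,1)2 1/1 ok
(1,5)1 2/2 ok
(1,6)1 1/1 ok
(2,2)2 4/5 ok
(2,3)2 2/4 ok
(2,4)1 1/3 unhappy
(3,1)2 2/4 ok
(3,2)1 1/6 unhappy
(3,3)2 2/5 unhappy
(3,6)2 1/1 ok
(4,1)2 1/4 unhappy
(4,2)1 2/5 unhappy
(4,5)2 4/4 ok
(5,1)1 2/3 ok
(5,4)2 3/4 ok
(5,5)2 5/6 ok
(5,6)2 4/4 ok
(6,2)1 1/1 ok
(6,4)1 0/3 unhappy
(6,5)2 4/5 ok
(6,6)2 3/3 ok

(2,4), (3,2), (3,3), (4,1), (4,2), (6,4)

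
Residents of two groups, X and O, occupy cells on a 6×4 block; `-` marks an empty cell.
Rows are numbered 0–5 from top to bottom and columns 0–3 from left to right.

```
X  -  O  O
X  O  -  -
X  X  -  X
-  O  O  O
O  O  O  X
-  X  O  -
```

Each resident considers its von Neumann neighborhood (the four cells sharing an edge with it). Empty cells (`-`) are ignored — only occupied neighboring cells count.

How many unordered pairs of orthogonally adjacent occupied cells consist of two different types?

8

Scan each occupied cell's neighbors to the right and below so each pair is counted once.
From row 0: 0 unlike of 2 pairs (running 0/2).
From row 1: 2 unlike of 3 pairs (running 2/5).
From row 2: 2 unlike of 3 pairs (running 4/8).
From row 3: 1 unlike of 5 pairs (running 5/13).
From row 4: 2 unlike of 5 pairs (running 7/18).
From row 5: 1 unlike of 1 pairs (running 8/19).
Total adjacent occupied pairs: 19; unlike-type pairs: 8.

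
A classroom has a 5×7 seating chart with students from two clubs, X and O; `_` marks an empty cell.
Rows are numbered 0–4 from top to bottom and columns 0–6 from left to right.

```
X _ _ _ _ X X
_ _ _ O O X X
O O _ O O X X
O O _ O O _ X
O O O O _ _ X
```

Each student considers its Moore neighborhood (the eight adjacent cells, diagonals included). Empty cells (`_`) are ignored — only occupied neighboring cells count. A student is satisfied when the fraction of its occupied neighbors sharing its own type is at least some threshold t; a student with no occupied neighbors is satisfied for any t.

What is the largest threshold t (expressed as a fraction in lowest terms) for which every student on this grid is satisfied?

Row 0: (0,0)X — no occupied neighbors · (0,5)X 3/4 · (0,6)X 3/3
Row 1: (1,3)O 3/3 · (1,4)O 3/6 · (1,5)X 5/7 · (1,6)X 5/5
Row 2: (2,0)O 3/3 · (2,1)O 3/3 · (2,3)O 5/5 · (2,4)O 5/7 · (2,5)X 4/7 · (2,6)X 4/4
Row 3: (3,0)O 5/5 · (3,1)O 6/6 · (3,3)O 5/5 · (3,4)O 4/5 · (3,6)X 3/3
Row 4: (4,0)O 3/3 · (4,1)O 4/4 · (4,2)O 4/4 · (4,3)O 3/3 · (4,6)X 1/1
The smallest same-type fraction is 3/6 at (1,4), which reduces to 1/2. Any threshold above that leaves this student unsatisfied.

1/2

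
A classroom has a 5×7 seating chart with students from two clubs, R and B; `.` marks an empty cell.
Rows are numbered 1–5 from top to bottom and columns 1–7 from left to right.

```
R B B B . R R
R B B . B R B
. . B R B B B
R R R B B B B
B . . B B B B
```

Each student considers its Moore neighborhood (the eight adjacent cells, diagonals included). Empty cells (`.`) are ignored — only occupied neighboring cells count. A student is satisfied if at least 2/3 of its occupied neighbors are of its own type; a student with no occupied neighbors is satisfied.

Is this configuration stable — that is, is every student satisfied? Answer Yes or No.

(1,1)R 1/3 unhappy
(1,2)B 3/5 unhappy
(1,3)B 4/4 ok
(1,4)B 3/3 ok
(1,6)R 2/4 unhappy
(1,7)R 2/3 ok
(2,1)R 1/3 unhappy
(2,2)B 4/6 ok
(2,3)B 5/6 ok
(2,5)B 3/6 unhappy
(2,6)R 2/7 unhappy
(2,7)B 2/5 unhappy
(3,3)B 3/6 unhappy
(3,4)R 1/7 unhappy
(3,5)B 5/7 ok
(3,6)B 7/8 ok
(3,7)B 4/5 ok
(4,1)R 1/2 unhappy
(4,2)R 2/4 unhappy
(4,3)R 2/5 unhappy
(4,4)B 5/7 ok
(4,5)B 7/8 ok
(4,6)B 8/8 ok
(4,7)B 5/5 ok
(5,1)B 0/2 unhappy
(5,4)B 3/4 ok
(5,5)B 5/5 ok
(5,6)B 5/5 ok
(5,7)B 3/3 ok
For instance (1,1) has only 1/3 same-type neighbors, below 2/3.

No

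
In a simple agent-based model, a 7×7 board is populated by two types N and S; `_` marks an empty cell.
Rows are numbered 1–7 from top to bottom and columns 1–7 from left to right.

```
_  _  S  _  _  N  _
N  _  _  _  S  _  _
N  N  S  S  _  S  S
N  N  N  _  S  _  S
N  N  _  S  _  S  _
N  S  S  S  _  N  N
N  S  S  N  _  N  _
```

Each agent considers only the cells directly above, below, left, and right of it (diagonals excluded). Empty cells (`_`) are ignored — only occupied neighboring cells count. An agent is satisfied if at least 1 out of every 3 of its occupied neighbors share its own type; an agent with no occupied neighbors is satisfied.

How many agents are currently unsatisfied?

2

Row 1: (1,3)S 0/0 satisfied · (1,6)N 0/0 satisfied
Row 2: (2,1)N 1/1 satisfied · (2,5)S 0/0 satisfied
Row 3: (3,1)N 3/3 satisfied · (3,2)N 2/3 satisfied · (3,3)S 1/3 satisfied · (3,4)S 1/1 satisfied · (3,6)S 1/1 satisfied · (3,7)S 2/2 satisfied
Row 4: (4,1)N 3/3 satisfied · (4,2)N 4/4 satisfied · (4,3)N 1/2 satisfied · (4,5)S 0/0 satisfied · (4,7)S 1/1 satisfied
Row 5: (5,1)N 3/3 satisfied · (5,2)N 2/3 satisfied · (5,4)S 1/1 satisfied · (5,6)S 0/1 not
Row 6: (6,1)N 2/3 satisfied · (6,2)S 2/4 satisfied · (6,3)S 3/3 satisfied · (6,4)S 2/3 satisfied · (6,6)N 2/3 satisfied · (6,7)N 1/1 satisfied
Row 7: (7,1)N 1/2 satisfied · (7,2)S 2/3 satisfied · (7,3)S 2/3 satisfied · (7,4)N 0/2 not · (7,6)N 1/1 satisfied
Unsatisfied: (5,6), (7,4) — 2 in total.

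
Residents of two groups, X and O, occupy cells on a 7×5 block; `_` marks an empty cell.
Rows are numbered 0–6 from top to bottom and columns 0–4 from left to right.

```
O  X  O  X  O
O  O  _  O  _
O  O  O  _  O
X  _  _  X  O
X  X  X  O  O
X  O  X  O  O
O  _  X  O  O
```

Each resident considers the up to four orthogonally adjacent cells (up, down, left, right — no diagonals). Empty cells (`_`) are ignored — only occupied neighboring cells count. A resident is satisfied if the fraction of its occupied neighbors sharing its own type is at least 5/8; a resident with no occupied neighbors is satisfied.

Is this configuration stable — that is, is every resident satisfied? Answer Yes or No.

(0,0)O 1/2 not
(0,1)X 0/3 not
(0,2)O 0/2 not
(0,3)X 0/3 not
(0,4)O 0/1 not
(1,0)O 3/3 satisfied
(1,1)O 2/3 satisfied
(1,3)O 0/1 not
(2,0)O 2/3 satisfied
(2,1)O 3/3 satisfied
(2,2)O 1/1 satisfied
(2,4)O 1/1 satisfied
(3,0)X 1/2 not
(3,3)X 0/2 not
(3,4)O 2/3 satisfied
(4,0)X 3/3 satisfied
(4,1)X 2/3 satisfied
(4,2)X 2/3 satisfied
(4,3)O 2/4 not
(4,4)O 3/3 satisfied
(5,0)X 1/3 not
(5,1)O 0/3 not
(5,2)X 2/4 not
(5,3)O 3/4 satisfied
(5,4)O 3/3 satisfied
(6,0)O 0/1 not
(6,2)X 1/2 not
(6,3)O 2/3 satisfied
(6,4)O 2/2 satisfied
For instance (0,0) has only 1/2 same-type neighbors, below 5/8.

No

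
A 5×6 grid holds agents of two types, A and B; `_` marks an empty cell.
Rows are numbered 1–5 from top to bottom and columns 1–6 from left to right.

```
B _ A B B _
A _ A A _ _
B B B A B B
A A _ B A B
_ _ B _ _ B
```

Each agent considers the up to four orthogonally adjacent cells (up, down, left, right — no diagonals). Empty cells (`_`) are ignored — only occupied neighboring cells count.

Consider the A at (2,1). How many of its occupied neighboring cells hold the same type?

0

Occupied neighbors of (2,1): (1,1)=B, (3,1)=B.
Same type (A): 0 of 2.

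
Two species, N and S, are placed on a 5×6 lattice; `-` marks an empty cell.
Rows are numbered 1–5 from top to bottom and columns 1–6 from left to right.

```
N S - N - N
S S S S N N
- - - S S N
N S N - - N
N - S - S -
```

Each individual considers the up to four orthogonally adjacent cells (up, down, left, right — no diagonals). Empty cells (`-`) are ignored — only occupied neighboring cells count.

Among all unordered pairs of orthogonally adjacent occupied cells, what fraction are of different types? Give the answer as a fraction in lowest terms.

Scan each occupied cell's neighbors to the right and below so each pair is counted once.
Row 1: N(1,1)–S(1,2)≠ N(1,1)–S(2,1)≠ S(1,2)–S(2,2)= N(1,4)–S(2,4)≠ N(1,6)–N(2,6)=  → 3/5 unlike.
Row 2: S(2,1)–S(2,2)= S(2,2)–S(2,3)= S(2,3)–S(2,4)= S(2,4)–N(2,5)≠ S(2,4)–S(3,4)= N(2,5)–N(2,6)= N(2,5)–S(3,5)≠ N(2,6)–N(3,6)=  → 2/8 unlike.
Row 3: S(3,4)–S(3,5)= S(3,5)–N(3,6)≠ N(3,6)–N(4,6)=  → 1/3 unlike.
Row 4: N(4,1)–S(4,2)≠ N(4,1)–N(5,1)= S(4,2)–N(4,3)≠ N(4,3)–S(5,3)≠  → 3/4 unlike.
Total adjacent occupied pairs: 20; unlike-type pairs: 9.
9/20 is already in lowest terms.

9/20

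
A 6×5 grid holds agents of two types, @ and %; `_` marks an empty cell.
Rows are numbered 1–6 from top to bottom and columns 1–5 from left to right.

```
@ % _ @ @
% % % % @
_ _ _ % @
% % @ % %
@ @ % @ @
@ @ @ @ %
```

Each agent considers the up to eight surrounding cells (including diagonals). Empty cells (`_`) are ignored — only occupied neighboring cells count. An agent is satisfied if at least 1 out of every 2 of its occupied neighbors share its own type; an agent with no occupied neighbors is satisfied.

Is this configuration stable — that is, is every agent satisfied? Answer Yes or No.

No

Row 1: (1,1)@ 0/3 ✗ · (1,2)% 3/4 ✓ · (1,4)@ 2/4 ✓ · (1,5)@ 2/3 ✓
Row 2: (2,1)% 2/3 ✓ · (2,2)% 3/4 ✓ · (2,3)% 4/5 ✓ · (2,4)% 2/6 ✗ · (2,5)@ 3/5 ✓
Row 3: (3,4)% 4/7 ✓ · (3,5)@ 1/5 ✗
Row 4: (4,1)% 1/3 ✗ · (4,2)% 2/5 ✗ · (4,3)@ 2/6 ✗ · (4,4)% 3/7 ✗ · (4,5)% 2/5 ✗
Row 5: (5,1)@ 3/5 ✓ · (5,2)@ 5/8 ✓ · (5,3)% 2/8 ✗ · (5,4)@ 4/8 ✓ · (5,5)@ 2/5 ✗
Row 6: (6,1)@ 3/3 ✓ · (6,2)@ 4/5 ✓ · (6,3)@ 4/5 ✓ · (6,4)@ 3/5 ✓ · (6,5)% 0/3 ✗
For instance (1,1) has only 0/3 same-type neighbors, below 1/2.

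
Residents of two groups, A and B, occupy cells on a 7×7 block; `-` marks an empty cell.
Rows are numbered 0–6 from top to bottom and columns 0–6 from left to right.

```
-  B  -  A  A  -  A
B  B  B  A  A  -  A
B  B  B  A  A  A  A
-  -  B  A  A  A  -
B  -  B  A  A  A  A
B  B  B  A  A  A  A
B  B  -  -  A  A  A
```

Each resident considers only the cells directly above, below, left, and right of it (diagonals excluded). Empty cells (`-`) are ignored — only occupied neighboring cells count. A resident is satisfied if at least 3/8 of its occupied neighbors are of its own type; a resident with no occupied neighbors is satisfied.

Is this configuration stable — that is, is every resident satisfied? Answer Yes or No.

Yes

Row 0: (0,1)B 1/1 ✓ · (0,3)A 2/2 ✓ · (0,4)A 2/2 ✓ · (0,6)A 1/1 ✓
Row 1: (1,0)B 2/2 ✓ · (1,1)B 4/4 ✓ · (1,2)B 2/3 ✓ · (1,3)A 3/4 ✓ · (1,4)A 3/3 ✓ · (1,6)A 2/2 ✓
Row 2: (2,0)B 2/2 ✓ · (2,1)B 3/3 ✓ · (2,2)B 3/4 ✓ · (2,3)A 3/4 ✓ · (2,4)A 4/4 ✓ · (2,5)A 3/3 ✓ · (2,6)A 2/2 ✓
Row 3: (3,2)B 2/3 ✓ · (3,3)A 3/4 ✓ · (3,4)A 4/4 ✓ · (3,5)A 3/3 ✓
Row 4: (4,0)B 1/1 ✓ · (4,2)B 2/3 ✓ · (4,3)A 3/4 ✓ · (4,4)A 4/4 ✓ · (4,5)A 4/4 ✓ · (4,6)A 2/2 ✓
Row 5: (5,0)B 3/3 ✓ · (5,1)B 3/3 ✓ · (5,2)B 2/3 ✓ · (5,3)A 2/3 ✓ · (5,4)A 4/4 ✓ · (5,5)A 4/4 ✓ · (5,6)A 3/3 ✓
Row 6: (6,0)B 2/2 ✓ · (6,1)B 2/2 ✓ · (6,4)A 2/2 ✓ · (6,5)A 3/3 ✓ · (6,6)A 2/2 ✓
All meet the threshold, so the configuration is stable.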